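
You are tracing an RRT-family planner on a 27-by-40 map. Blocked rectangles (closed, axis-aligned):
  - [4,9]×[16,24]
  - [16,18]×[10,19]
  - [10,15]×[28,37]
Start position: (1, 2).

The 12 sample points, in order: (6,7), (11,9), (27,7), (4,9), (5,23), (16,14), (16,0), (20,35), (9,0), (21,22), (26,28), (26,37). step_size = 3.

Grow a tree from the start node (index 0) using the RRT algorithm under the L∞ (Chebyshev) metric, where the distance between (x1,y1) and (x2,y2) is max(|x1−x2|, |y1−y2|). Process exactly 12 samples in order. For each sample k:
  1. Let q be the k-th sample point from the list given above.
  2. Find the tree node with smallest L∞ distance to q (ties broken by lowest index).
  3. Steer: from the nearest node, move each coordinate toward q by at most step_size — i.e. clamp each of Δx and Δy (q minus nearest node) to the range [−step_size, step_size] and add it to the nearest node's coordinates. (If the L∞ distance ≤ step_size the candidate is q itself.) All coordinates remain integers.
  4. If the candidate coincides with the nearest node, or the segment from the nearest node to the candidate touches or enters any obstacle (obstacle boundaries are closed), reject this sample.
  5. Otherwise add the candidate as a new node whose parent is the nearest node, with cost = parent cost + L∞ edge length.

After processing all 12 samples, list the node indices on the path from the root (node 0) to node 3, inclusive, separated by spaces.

Path: 0 1 2 3

1. q=(6,7) nearest=0 d=5 new=(4,5) → add node 1 parent=0 cost=3
2. q=(11,9) nearest=1 d=7 new=(7,8) → add node 2 parent=1 cost=6
3. q=(27,7) nearest=2 d=20 new=(10,7) → add node 3 parent=2 cost=9
4. q=(4,9) nearest=2 d=3 new=(4,9) → add node 4 parent=2 cost=9
5. q=(5,23) nearest=4 d=14 new=(5,12) → add node 5 parent=4 cost=12
6. q=(16,14) nearest=3 d=7 new=(13,10) → add node 6 parent=3 cost=12
7. q=(16,0) nearest=3 d=7 new=(13,4) → add node 7 parent=3 cost=12
8. q=(20,35) nearest=5 d=23 new=(8,15) → add node 8 parent=5 cost=15
9. q=(9,0) nearest=7 d=4 new=(10,1) → add node 9 parent=7 cost=15
10. q=(21,22) nearest=6 d=12 new=(16,13) → blocked by [16,18]×[10,19], reject
11. q=(26,28) nearest=6 d=18 new=(16,13) → blocked by [16,18]×[10,19], reject
12. q=(26,37) nearest=8 d=22 new=(11,18) → blocked by [4,9]×[16,24], reject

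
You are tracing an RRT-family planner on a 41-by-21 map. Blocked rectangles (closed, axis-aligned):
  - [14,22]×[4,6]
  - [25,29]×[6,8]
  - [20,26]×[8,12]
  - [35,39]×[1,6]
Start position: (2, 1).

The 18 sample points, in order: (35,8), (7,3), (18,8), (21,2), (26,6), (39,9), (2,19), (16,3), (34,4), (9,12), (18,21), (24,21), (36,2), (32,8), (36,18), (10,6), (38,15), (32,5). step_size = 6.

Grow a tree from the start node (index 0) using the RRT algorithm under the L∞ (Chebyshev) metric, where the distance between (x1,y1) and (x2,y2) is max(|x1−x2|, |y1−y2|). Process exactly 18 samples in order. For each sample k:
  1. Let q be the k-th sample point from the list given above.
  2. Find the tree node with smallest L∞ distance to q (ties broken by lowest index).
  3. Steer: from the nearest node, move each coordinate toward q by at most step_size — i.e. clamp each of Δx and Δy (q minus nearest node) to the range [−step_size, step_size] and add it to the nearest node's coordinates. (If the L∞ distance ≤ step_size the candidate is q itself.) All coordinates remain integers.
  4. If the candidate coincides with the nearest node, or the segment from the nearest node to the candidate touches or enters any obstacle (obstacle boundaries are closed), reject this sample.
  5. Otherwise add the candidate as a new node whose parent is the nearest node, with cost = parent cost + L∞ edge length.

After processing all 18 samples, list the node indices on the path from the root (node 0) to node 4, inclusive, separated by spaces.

Path: 0 1 4

1. q=(35,8) nearest=0 d=33 new=(8,7) → add node 1 parent=0 cost=6
2. q=(7,3) nearest=1 d=4 new=(7,3) → add node 2 parent=1 cost=10
3. q=(18,8) nearest=1 d=10 new=(14,8) → add node 3 parent=1 cost=12
4. q=(21,2) nearest=3 d=7 new=(20,2) → blocked by [14,22]×[4,6], reject
5. q=(26,6) nearest=3 d=12 new=(20,6) → blocked by [14,22]×[4,6], reject
6. q=(39,9) nearest=3 d=25 new=(20,9) → blocked by [20,26]×[8,12], reject
7. q=(2,19) nearest=1 d=12 new=(2,13) → add node 4 parent=1 cost=12
8. q=(16,3) nearest=3 d=5 new=(16,3) → blocked by [14,22]×[4,6], reject
9. q=(34,4) nearest=3 d=20 new=(20,4) → blocked by [14,22]×[4,6], reject
10. q=(9,12) nearest=1 d=5 new=(9,12) → add node 5 parent=1 cost=11
11. q=(18,21) nearest=5 d=9 new=(15,18) → add node 6 parent=5 cost=17
12. q=(24,21) nearest=6 d=9 new=(21,21) → add node 7 parent=6 cost=23
13. q=(36,2) nearest=7 d=19 new=(27,15) → add node 8 parent=7 cost=29
14. q=(32,8) nearest=8 d=7 new=(32,9) → add node 9 parent=8 cost=35
15. q=(36,18) nearest=8 d=9 new=(33,18) → add node 10 parent=8 cost=35
16. q=(10,6) nearest=1 d=2 new=(10,6) → add node 11 parent=1 cost=8
17. q=(38,15) nearest=10 d=5 new=(38,15) → add node 12 parent=10 cost=40
18. q=(32,5) nearest=9 d=4 new=(32,5) → add node 13 parent=9 cost=39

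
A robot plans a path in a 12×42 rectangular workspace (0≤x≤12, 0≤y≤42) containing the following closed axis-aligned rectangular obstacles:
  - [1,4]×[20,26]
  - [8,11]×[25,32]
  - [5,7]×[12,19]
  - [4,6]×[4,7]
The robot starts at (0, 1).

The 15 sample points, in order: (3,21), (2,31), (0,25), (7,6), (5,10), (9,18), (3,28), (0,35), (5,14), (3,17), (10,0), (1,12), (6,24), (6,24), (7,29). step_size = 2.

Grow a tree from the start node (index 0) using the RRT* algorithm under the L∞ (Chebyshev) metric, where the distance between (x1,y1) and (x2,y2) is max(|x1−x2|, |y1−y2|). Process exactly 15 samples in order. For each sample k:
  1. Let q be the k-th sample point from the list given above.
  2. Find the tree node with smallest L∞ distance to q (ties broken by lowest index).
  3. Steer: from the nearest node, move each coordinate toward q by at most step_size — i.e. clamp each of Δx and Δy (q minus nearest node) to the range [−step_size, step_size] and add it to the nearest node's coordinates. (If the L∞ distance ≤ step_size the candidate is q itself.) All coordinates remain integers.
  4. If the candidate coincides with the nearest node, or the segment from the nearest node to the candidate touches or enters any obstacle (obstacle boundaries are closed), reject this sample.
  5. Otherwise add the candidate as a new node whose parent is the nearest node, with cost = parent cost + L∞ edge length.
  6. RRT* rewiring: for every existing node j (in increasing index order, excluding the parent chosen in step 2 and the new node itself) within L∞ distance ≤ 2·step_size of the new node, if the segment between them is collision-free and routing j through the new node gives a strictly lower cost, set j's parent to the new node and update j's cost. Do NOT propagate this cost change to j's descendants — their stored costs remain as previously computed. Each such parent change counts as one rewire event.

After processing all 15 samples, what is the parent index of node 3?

1. q=(3,21) nearest=0 d=20 new=(2,3) → add node 1 parent=0 cost=2
2. q=(2,31) nearest=1 d=28 new=(2,5) → add node 2 parent=1 cost=4
3. q=(0,25) nearest=2 d=20 new=(0,7) → add node 3 parent=2 cost=6
4. q=(7,6) nearest=1 d=5 new=(4,5) → blocked by [4,6]×[4,7], reject
5. q=(5,10) nearest=2 d=5 new=(4,7) → blocked by [4,6]×[4,7], reject
6. q=(9,18) nearest=3 d=11 new=(2,9) → add node 4 parent=3 cost=8
7. q=(3,28) nearest=4 d=19 new=(3,11) → add node 5 parent=4 cost=10
8. q=(0,35) nearest=5 d=24 new=(1,13) → add node 6 parent=5 cost=12
9. q=(5,14) nearest=5 d=3 new=(5,13) → blocked by [5,7]×[12,19], reject
10. q=(3,17) nearest=6 d=4 new=(3,15) → add node 7 parent=6 cost=14
11. q=(10,0) nearest=1 d=8 new=(4,1) → add node 8 parent=1 cost=4
12. q=(1,12) nearest=6 d=1 new=(1,12) → add node 9 parent=6 cost=13
13. q=(6,24) nearest=7 d=9 new=(5,17) → blocked by [5,7]×[12,19], reject
14. q=(6,24) nearest=7 d=9 new=(5,17) → blocked by [5,7]×[12,19], reject
15. q=(7,29) nearest=7 d=14 new=(5,17) → blocked by [5,7]×[12,19], reject

Parent of node 3: 2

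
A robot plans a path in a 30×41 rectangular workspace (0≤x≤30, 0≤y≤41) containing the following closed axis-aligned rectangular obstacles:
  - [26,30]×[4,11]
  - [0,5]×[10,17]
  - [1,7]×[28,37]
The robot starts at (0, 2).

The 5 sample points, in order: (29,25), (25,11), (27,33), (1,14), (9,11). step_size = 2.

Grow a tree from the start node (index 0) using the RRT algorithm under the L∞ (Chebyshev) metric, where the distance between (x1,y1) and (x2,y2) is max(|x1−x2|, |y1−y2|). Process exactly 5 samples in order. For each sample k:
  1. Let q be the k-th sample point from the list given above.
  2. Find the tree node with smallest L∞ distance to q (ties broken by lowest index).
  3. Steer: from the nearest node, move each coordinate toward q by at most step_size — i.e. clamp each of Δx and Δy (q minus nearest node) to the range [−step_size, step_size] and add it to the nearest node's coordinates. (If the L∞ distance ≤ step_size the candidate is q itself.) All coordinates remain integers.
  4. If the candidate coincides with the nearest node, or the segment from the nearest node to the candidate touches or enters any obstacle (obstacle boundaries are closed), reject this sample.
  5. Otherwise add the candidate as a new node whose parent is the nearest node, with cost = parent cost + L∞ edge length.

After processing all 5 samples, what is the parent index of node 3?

Parent of node 3: 2

1. q=(29,25) nearest=0 d=29 new=(2,4) → add node 1 parent=0 cost=2
2. q=(25,11) nearest=1 d=23 new=(4,6) → add node 2 parent=1 cost=4
3. q=(27,33) nearest=2 d=27 new=(6,8) → add node 3 parent=2 cost=6
4. q=(1,14) nearest=3 d=6 new=(4,10) → blocked by [0,5]×[10,17], reject
5. q=(9,11) nearest=3 d=3 new=(8,10) → add node 4 parent=3 cost=8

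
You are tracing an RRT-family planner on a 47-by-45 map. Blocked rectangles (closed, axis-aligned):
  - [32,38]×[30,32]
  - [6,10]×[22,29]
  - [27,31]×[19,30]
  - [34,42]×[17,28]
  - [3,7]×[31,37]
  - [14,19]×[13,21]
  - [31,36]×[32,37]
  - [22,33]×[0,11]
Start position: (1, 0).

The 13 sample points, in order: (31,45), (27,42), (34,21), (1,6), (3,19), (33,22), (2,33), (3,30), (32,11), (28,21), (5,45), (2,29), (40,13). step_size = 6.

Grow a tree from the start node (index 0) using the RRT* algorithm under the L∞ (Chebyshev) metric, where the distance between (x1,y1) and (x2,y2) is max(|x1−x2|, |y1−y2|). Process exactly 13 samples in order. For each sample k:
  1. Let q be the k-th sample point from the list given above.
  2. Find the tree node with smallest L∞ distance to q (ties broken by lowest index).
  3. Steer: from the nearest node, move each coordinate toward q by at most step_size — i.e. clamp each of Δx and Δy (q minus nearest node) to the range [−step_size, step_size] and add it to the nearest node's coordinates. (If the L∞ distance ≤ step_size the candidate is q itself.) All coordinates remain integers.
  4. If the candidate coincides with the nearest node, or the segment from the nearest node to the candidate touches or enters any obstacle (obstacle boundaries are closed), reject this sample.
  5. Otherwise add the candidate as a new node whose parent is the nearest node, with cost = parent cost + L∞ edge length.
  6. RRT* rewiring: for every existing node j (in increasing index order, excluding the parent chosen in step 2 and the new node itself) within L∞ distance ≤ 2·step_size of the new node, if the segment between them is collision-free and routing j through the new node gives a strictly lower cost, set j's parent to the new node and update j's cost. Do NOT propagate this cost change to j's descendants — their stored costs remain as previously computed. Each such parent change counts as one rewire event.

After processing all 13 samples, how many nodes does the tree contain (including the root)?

1. q=(31,45) nearest=0 d=45 new=(7,6) → add node 1 parent=0 cost=6
2. q=(27,42) nearest=1 d=36 new=(13,12) → add node 2 parent=1 cost=12
3. q=(34,21) nearest=2 d=21 new=(19,18) → blocked by [14,19]×[13,21], reject
4. q=(1,6) nearest=0 d=6 new=(1,6) → add node 3 parent=0 cost=6
5. q=(3,19) nearest=2 d=10 new=(7,18) → add node 4 parent=2 cost=18
6. q=(33,22) nearest=2 d=20 new=(19,18) → blocked by [14,19]×[13,21], reject
7. q=(2,33) nearest=4 d=15 new=(2,24) → add node 5 parent=4 cost=24
8. q=(3,30) nearest=5 d=6 new=(3,30) → add node 6 parent=5 cost=30
9. q=(32,11) nearest=2 d=19 new=(19,11) → add node 7 parent=2 cost=18
10. q=(28,21) nearest=7 d=10 new=(25,17) → add node 8 parent=7 cost=24
11. q=(5,45) nearest=6 d=15 new=(5,36) → blocked by [3,7]×[31,37], reject
12. q=(2,29) nearest=6 d=1 new=(2,29) → add node 9 parent=6 cost=31
13. q=(40,13) nearest=8 d=15 new=(31,13) → add node 10 parent=8 cost=30

Node count: 11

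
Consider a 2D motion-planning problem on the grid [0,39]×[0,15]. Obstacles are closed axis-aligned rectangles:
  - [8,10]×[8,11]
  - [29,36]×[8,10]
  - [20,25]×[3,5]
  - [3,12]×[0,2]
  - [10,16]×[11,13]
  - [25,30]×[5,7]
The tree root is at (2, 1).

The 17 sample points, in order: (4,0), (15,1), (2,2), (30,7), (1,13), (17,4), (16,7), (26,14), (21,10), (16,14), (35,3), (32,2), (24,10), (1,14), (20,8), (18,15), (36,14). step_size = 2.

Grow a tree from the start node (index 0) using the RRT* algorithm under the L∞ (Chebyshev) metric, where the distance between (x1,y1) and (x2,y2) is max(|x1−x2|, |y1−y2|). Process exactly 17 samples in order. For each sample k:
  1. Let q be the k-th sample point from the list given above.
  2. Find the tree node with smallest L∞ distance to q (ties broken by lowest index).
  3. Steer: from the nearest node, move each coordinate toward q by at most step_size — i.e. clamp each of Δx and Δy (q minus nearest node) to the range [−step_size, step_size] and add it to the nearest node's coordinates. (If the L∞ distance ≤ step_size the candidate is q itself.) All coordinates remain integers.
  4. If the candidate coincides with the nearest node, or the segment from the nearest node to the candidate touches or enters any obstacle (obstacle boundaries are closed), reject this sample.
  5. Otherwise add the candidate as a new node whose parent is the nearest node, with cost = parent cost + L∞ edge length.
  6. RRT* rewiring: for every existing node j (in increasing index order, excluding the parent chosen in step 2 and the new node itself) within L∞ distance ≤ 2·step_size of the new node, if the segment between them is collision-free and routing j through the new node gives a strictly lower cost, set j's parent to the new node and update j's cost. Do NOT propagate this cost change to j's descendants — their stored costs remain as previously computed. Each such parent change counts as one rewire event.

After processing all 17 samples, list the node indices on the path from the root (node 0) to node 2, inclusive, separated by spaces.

1. q=(4,0) nearest=0 d=2 new=(4,0) → blocked by [3,12]×[0,2], reject
2. q=(15,1) nearest=0 d=13 new=(4,1) → blocked by [3,12]×[0,2], reject
3. q=(2,2) nearest=0 d=1 new=(2,2) → add node 1 parent=0 cost=1
4. q=(30,7) nearest=0 d=28 new=(4,3) → blocked by [3,12]×[0,2], reject
5. q=(1,13) nearest=1 d=11 new=(1,4) → add node 2 parent=1 cost=3
6. q=(17,4) nearest=0 d=15 new=(4,3) → blocked by [3,12]×[0,2], reject
7. q=(16,7) nearest=0 d=14 new=(4,3) → blocked by [3,12]×[0,2], reject
8. q=(26,14) nearest=0 d=24 new=(4,3) → blocked by [3,12]×[0,2], reject
9. q=(21,10) nearest=0 d=19 new=(4,3) → blocked by [3,12]×[0,2], reject
10. q=(16,14) nearest=0 d=14 new=(4,3) → blocked by [3,12]×[0,2], reject
11. q=(35,3) nearest=0 d=33 new=(4,3) → blocked by [3,12]×[0,2], reject
12. q=(32,2) nearest=0 d=30 new=(4,2) → blocked by [3,12]×[0,2], reject
13. q=(24,10) nearest=0 d=22 new=(4,3) → blocked by [3,12]×[0,2], reject
14. q=(1,14) nearest=2 d=10 new=(1,6) → add node 3 parent=2 cost=5
15. q=(20,8) nearest=0 d=18 new=(4,3) → blocked by [3,12]×[0,2], reject
16. q=(18,15) nearest=0 d=16 new=(4,3) → blocked by [3,12]×[0,2], reject
17. q=(36,14) nearest=0 d=34 new=(4,3) → blocked by [3,12]×[0,2], reject

Path: 0 1 2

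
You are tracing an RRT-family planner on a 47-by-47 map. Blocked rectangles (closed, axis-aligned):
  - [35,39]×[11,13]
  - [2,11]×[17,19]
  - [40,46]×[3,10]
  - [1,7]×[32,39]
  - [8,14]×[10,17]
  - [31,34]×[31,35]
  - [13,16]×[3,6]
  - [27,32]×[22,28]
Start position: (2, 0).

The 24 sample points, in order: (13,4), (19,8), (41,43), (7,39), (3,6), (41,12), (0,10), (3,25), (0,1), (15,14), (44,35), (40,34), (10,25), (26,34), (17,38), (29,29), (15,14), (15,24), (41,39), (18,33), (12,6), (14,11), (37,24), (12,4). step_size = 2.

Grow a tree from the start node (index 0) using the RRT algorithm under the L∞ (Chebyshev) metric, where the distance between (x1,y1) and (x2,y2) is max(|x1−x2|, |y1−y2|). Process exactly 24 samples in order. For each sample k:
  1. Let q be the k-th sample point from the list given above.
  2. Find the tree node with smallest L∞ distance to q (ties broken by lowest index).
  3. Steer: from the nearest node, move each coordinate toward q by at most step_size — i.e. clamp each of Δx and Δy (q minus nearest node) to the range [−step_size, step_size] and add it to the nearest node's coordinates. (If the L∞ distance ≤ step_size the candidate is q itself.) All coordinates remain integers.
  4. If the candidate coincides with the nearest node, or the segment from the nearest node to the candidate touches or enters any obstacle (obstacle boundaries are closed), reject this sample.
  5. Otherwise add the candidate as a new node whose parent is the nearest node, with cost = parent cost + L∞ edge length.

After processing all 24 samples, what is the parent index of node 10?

Parent of node 10: 8

1. q=(13,4) nearest=0 d=11 new=(4,2) → add node 1 parent=0 cost=2
2. q=(19,8) nearest=1 d=15 new=(6,4) → add node 2 parent=1 cost=4
3. q=(41,43) nearest=2 d=39 new=(8,6) → add node 3 parent=2 cost=6
4. q=(7,39) nearest=3 d=33 new=(7,8) → add node 4 parent=3 cost=8
5. q=(3,6) nearest=2 d=3 new=(4,6) → add node 5 parent=2 cost=6
6. q=(41,12) nearest=3 d=33 new=(10,8) → add node 6 parent=3 cost=8
7. q=(0,10) nearest=5 d=4 new=(2,8) → add node 7 parent=5 cost=8
8. q=(3,25) nearest=4 d=17 new=(5,10) → add node 8 parent=4 cost=10
9. q=(0,1) nearest=0 d=2 new=(0,1) → add node 9 parent=0 cost=2
10. q=(15,14) nearest=6 d=6 new=(12,10) → blocked by [8,14]×[10,17], reject
11. q=(44,35) nearest=6 d=34 new=(12,10) → blocked by [8,14]×[10,17], reject
12. q=(40,34) nearest=6 d=30 new=(12,10) → blocked by [8,14]×[10,17], reject
13. q=(10,25) nearest=8 d=15 new=(7,12) → add node 10 parent=8 cost=12
14. q=(26,34) nearest=10 d=22 new=(9,14) → blocked by [8,14]×[10,17], reject
15. q=(17,38) nearest=10 d=26 new=(9,14) → blocked by [8,14]×[10,17], reject
16. q=(29,29) nearest=6 d=21 new=(12,10) → blocked by [8,14]×[10,17], reject
17. q=(15,14) nearest=6 d=6 new=(12,10) → blocked by [8,14]×[10,17], reject
18. q=(15,24) nearest=10 d=12 new=(9,14) → blocked by [8,14]×[10,17], reject
19. q=(41,39) nearest=6 d=31 new=(12,10) → blocked by [8,14]×[10,17], reject
20. q=(18,33) nearest=10 d=21 new=(9,14) → blocked by [8,14]×[10,17], reject
21. q=(12,6) nearest=6 d=2 new=(12,6) → add node 11 parent=6 cost=10
22. q=(14,11) nearest=6 d=4 new=(12,10) → blocked by [8,14]×[10,17], reject
23. q=(37,24) nearest=11 d=25 new=(14,8) → add node 12 parent=11 cost=12
24. q=(12,4) nearest=11 d=2 new=(12,4) → add node 13 parent=11 cost=12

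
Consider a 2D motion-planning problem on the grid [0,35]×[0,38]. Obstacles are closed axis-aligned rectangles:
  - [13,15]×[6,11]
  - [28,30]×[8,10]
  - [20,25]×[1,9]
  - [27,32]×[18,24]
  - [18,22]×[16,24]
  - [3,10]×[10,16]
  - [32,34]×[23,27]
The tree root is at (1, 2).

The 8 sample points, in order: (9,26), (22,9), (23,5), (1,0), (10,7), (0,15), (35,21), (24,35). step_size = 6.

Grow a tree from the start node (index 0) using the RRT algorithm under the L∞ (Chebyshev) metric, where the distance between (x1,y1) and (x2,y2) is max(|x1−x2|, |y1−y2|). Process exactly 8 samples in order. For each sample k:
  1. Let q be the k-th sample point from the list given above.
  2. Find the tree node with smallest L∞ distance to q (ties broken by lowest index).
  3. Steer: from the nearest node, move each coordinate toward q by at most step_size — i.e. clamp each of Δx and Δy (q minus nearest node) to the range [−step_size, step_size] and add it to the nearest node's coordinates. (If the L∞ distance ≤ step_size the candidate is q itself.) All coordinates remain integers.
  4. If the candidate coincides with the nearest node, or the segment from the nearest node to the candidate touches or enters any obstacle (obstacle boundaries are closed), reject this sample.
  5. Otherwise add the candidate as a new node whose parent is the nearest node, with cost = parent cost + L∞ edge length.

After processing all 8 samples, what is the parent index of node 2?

1. q=(9,26) nearest=0 d=24 new=(7,8) → add node 1 parent=0 cost=6
2. q=(22,9) nearest=1 d=15 new=(13,9) → blocked by [13,15]×[6,11], reject
3. q=(23,5) nearest=1 d=16 new=(13,5) → add node 2 parent=1 cost=12
4. q=(1,0) nearest=0 d=2 new=(1,0) → add node 3 parent=0 cost=2
5. q=(10,7) nearest=1 d=3 new=(10,7) → add node 4 parent=1 cost=9
6. q=(0,15) nearest=1 d=7 new=(1,14) → blocked by [3,10]×[10,16], reject
7. q=(35,21) nearest=2 d=22 new=(19,11) → blocked by [13,15]×[6,11], reject
8. q=(24,35) nearest=1 d=27 new=(13,14) → blocked by [3,10]×[10,16], reject

Parent of node 2: 1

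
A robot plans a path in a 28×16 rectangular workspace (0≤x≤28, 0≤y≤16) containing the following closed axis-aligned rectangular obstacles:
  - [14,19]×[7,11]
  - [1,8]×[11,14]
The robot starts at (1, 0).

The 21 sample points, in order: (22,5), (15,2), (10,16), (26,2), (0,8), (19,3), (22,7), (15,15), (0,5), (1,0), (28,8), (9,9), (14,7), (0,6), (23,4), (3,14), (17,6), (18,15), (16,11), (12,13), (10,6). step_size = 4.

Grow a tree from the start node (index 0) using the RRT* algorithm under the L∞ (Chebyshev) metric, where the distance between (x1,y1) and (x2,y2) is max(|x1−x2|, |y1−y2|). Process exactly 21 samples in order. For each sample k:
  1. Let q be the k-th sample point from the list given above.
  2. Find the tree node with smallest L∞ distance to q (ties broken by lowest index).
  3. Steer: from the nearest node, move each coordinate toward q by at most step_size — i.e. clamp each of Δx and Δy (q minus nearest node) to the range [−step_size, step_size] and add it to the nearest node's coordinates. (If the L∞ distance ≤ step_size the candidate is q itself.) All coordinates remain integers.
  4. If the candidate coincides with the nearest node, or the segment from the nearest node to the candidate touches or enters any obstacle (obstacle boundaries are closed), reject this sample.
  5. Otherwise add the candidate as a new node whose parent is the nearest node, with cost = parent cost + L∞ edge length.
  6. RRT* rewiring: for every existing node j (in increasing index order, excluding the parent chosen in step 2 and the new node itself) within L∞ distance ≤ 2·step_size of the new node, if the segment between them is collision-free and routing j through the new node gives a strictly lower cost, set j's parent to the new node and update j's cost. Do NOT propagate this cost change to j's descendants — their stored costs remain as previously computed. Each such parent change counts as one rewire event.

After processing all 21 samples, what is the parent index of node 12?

Parent of node 12: 9

1. q=(22,5) nearest=0 d=21 new=(5,4) → add node 1 parent=0 cost=4
2. q=(15,2) nearest=1 d=10 new=(9,2) → add node 2 parent=1 cost=8
3. q=(10,16) nearest=1 d=12 new=(9,8) → add node 3 parent=1 cost=8
4. q=(26,2) nearest=2 d=17 new=(13,2) → add node 4 parent=2 cost=12
5. q=(0,8) nearest=1 d=5 new=(1,8) → add node 5 parent=1 cost=8
6. q=(19,3) nearest=4 d=6 new=(17,3) → add node 6 parent=4 cost=16
7. q=(22,7) nearest=6 d=5 new=(21,7) → add node 7 parent=6 cost=20
8. q=(15,15) nearest=3 d=7 new=(13,12) → add node 8 parent=3 cost=12
9. q=(0,5) nearest=5 d=3 new=(0,5) → add node 9 parent=5 cost=11
10. q=(1,0) nearest=0 d=0 → coincident, reject
11. q=(28,8) nearest=7 d=7 new=(25,8) → add node 10 parent=7 cost=24
12. q=(9,9) nearest=3 d=1 new=(9,9) → add node 11 parent=3 cost=9
13. q=(14,7) nearest=6 d=4 new=(14,7) → blocked by [14,19]×[7,11], reject
14. q=(0,6) nearest=9 d=1 new=(0,6) → add node 12 parent=9 cost=12
15. q=(23,4) nearest=7 d=3 new=(23,4) → add node 13 parent=7 cost=23
16. q=(3,14) nearest=3 d=6 new=(5,12) → blocked by [1,8]×[11,14], reject
17. q=(17,6) nearest=6 d=3 new=(17,6) → add node 14 parent=6 cost=19
18. q=(18,15) nearest=8 d=5 new=(17,15) → add node 15 parent=8 cost=16
19. q=(16,11) nearest=8 d=3 new=(16,11) → blocked by [14,19]×[7,11], reject
20. q=(12,13) nearest=8 d=1 new=(12,13) → add node 16 parent=8 cost=13
21. q=(10,6) nearest=3 d=2 new=(10,6) → add node 17 parent=3 cost=10; rewire 14→17 (17<19)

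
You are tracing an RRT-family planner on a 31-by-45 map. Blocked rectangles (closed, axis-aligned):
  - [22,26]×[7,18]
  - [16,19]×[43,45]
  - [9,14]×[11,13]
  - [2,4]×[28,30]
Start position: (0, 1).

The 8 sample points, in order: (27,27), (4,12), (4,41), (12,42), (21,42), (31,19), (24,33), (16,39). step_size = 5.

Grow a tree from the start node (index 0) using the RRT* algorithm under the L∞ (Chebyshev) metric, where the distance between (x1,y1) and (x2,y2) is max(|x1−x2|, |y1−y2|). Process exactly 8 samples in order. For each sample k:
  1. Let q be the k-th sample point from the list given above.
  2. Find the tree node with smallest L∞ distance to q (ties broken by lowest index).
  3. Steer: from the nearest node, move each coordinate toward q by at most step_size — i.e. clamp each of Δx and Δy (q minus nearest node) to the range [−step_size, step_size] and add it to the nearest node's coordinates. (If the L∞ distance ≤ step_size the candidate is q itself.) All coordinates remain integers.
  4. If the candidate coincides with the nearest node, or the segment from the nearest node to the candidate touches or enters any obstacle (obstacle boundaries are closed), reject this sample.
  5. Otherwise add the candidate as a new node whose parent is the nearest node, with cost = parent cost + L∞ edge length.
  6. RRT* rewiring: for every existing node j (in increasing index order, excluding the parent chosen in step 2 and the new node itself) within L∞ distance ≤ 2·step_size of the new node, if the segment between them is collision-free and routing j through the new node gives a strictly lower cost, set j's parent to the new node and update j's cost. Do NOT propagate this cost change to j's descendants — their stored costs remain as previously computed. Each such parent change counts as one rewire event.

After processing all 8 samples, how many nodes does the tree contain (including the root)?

Node count: 9

1. q=(27,27) nearest=0 d=27 new=(5,6) → add node 1 parent=0 cost=5
2. q=(4,12) nearest=1 d=6 new=(4,11) → add node 2 parent=1 cost=10
3. q=(4,41) nearest=2 d=30 new=(4,16) → add node 3 parent=2 cost=15
4. q=(12,42) nearest=3 d=26 new=(9,21) → add node 4 parent=3 cost=20
5. q=(21,42) nearest=4 d=21 new=(14,26) → add node 5 parent=4 cost=25
6. q=(31,19) nearest=5 d=17 new=(19,21) → add node 6 parent=5 cost=30
7. q=(24,33) nearest=5 d=10 new=(19,31) → add node 7 parent=5 cost=30
8. q=(16,39) nearest=7 d=8 new=(16,36) → add node 8 parent=7 cost=35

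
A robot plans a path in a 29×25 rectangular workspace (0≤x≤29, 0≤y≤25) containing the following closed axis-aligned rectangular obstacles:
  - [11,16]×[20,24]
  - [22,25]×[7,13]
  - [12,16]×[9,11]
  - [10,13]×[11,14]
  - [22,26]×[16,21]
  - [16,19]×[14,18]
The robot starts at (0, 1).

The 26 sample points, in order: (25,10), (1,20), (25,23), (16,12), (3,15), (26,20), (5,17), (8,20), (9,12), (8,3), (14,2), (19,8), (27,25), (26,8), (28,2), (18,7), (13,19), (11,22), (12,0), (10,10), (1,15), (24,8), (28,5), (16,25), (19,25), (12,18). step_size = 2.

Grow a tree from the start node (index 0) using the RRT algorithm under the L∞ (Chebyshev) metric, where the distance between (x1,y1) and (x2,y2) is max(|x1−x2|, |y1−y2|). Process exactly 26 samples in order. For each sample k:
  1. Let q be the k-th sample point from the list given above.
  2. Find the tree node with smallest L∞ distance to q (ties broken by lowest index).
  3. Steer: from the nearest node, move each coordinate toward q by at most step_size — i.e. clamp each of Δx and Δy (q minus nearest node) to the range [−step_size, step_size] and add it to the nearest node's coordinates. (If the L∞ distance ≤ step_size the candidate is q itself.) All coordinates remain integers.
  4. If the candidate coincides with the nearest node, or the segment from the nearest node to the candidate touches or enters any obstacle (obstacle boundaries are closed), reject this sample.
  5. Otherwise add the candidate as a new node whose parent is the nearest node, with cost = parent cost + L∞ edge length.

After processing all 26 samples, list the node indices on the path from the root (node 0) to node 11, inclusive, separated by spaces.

Path: 0 1 3 4 6 11

1. q=(25,10) nearest=0 d=25 new=(2,3) → add node 1 parent=0 cost=2
2. q=(1,20) nearest=1 d=17 new=(1,5) → add node 2 parent=1 cost=4
3. q=(25,23) nearest=1 d=23 new=(4,5) → add node 3 parent=1 cost=4
4. q=(16,12) nearest=3 d=12 new=(6,7) → add node 4 parent=3 cost=6
5. q=(3,15) nearest=4 d=8 new=(4,9) → add node 5 parent=4 cost=8
6. q=(26,20) nearest=4 d=20 new=(8,9) → add node 6 parent=4 cost=8
7. q=(5,17) nearest=5 d=8 new=(5,11) → add node 7 parent=5 cost=10
8. q=(8,20) nearest=7 d=9 new=(7,13) → add node 8 parent=7 cost=12
9. q=(9,12) nearest=8 d=2 new=(9,12) → add node 9 parent=8 cost=14
10. q=(8,3) nearest=3 d=4 new=(6,3) → add node 10 parent=3 cost=6
11. q=(14,2) nearest=6 d=7 new=(10,7) → add node 11 parent=6 cost=10
12. q=(19,8) nearest=11 d=9 new=(12,8) → add node 12 parent=11 cost=12
13. q=(27,25) nearest=12 d=17 new=(14,10) → blocked by [12,16]×[9,11], reject
14. q=(26,8) nearest=12 d=14 new=(14,8) → add node 13 parent=12 cost=14
15. q=(28,2) nearest=13 d=14 new=(16,6) → add node 14 parent=13 cost=16
16. q=(18,7) nearest=14 d=2 new=(18,7) → add node 15 parent=14 cost=18
17. q=(13,19) nearest=8 d=6 new=(9,15) → add node 16 parent=8 cost=14
18. q=(11,22) nearest=16 d=7 new=(11,17) → add node 17 parent=16 cost=16
19. q=(12,0) nearest=10 d=6 new=(8,1) → add node 18 parent=10 cost=8
20. q=(10,10) nearest=6 d=2 new=(10,10) → add node 19 parent=6 cost=10
21. q=(1,15) nearest=7 d=4 new=(3,13) → add node 20 parent=7 cost=12
22. q=(24,8) nearest=15 d=6 new=(20,8) → add node 21 parent=15 cost=20
23. q=(28,5) nearest=21 d=8 new=(22,6) → add node 22 parent=21 cost=22
24. q=(16,25) nearest=17 d=8 new=(13,19) → add node 23 parent=17 cost=18
25. q=(19,25) nearest=23 d=6 new=(15,21) → blocked by [11,16]×[20,24], reject
26. q=(12,18) nearest=17 d=1 new=(12,18) → add node 24 parent=17 cost=17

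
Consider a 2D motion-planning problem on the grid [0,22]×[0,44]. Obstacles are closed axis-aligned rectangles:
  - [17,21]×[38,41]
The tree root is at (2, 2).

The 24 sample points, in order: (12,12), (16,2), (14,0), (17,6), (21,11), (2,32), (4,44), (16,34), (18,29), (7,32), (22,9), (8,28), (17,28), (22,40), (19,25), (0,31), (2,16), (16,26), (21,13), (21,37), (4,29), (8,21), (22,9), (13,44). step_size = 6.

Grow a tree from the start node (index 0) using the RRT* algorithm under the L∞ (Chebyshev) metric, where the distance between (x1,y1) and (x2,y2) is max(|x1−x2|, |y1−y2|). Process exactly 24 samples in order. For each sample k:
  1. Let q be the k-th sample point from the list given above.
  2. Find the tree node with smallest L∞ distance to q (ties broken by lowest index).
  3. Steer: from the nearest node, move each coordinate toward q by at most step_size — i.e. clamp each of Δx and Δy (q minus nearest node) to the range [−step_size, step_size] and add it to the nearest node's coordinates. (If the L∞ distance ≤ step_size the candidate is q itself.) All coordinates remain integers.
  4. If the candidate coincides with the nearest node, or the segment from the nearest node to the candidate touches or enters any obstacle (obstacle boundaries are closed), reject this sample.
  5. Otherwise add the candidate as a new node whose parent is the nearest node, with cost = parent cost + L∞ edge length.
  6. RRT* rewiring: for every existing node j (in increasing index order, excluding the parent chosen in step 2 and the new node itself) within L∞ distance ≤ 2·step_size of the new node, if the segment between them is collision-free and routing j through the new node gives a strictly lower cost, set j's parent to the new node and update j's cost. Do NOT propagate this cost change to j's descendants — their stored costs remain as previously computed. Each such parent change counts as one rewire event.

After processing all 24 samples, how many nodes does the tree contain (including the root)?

Node count: 23

1. q=(12,12) nearest=0 d=10 new=(8,8) → add node 1 parent=0 cost=6
2. q=(16,2) nearest=1 d=8 new=(14,2) → add node 2 parent=1 cost=12
3. q=(14,0) nearest=2 d=2 new=(14,0) → add node 3 parent=2 cost=14
4. q=(17,6) nearest=2 d=4 new=(17,6) → add node 4 parent=2 cost=16
5. q=(21,11) nearest=4 d=5 new=(21,11) → add node 5 parent=4 cost=21
6. q=(2,32) nearest=5 d=21 new=(15,17) → add node 6 parent=5 cost=27
7. q=(4,44) nearest=6 d=27 new=(9,23) → add node 7 parent=6 cost=33
8. q=(16,34) nearest=7 d=11 new=(15,29) → add node 8 parent=7 cost=39
9. q=(18,29) nearest=8 d=3 new=(18,29) → add node 9 parent=8 cost=42
10. q=(7,32) nearest=8 d=8 new=(9,32) → add node 10 parent=8 cost=45
11. q=(22,9) nearest=5 d=2 new=(22,9) → add node 11 parent=5 cost=23
12. q=(8,28) nearest=10 d=4 new=(8,28) → add node 12 parent=10 cost=49
13. q=(17,28) nearest=9 d=1 new=(17,28) → add node 13 parent=9 cost=43
14. q=(22,40) nearest=8 d=11 new=(21,35) → add node 14 parent=8 cost=45
15. q=(19,25) nearest=13 d=3 new=(19,25) → add node 15 parent=13 cost=46
16. q=(0,31) nearest=12 d=8 new=(2,31) → add node 16 parent=12 cost=55
17. q=(2,16) nearest=7 d=7 new=(3,17) → add node 17 parent=7 cost=39
18. q=(16,26) nearest=13 d=2 new=(16,26) → add node 18 parent=13 cost=45
19. q=(21,13) nearest=5 d=2 new=(21,13) → add node 19 parent=5 cost=23; rewire 15→19 (35<46)
20. q=(21,37) nearest=14 d=2 new=(21,37) → add node 20 parent=14 cost=47
21. q=(4,29) nearest=16 d=2 new=(4,29) → add node 21 parent=16 cost=57
22. q=(8,21) nearest=7 d=2 new=(8,21) → add node 22 parent=7 cost=35; rewire 12→22 (42<49); rewire 16→22 (45<55); rewire 18→22 (43<45); rewire 21→22 (43<57)
23. q=(22,9) nearest=11 d=0 → coincident, reject
24. q=(13,44) nearest=20 d=8 new=(15,43) → blocked by [17,21]×[38,41], reject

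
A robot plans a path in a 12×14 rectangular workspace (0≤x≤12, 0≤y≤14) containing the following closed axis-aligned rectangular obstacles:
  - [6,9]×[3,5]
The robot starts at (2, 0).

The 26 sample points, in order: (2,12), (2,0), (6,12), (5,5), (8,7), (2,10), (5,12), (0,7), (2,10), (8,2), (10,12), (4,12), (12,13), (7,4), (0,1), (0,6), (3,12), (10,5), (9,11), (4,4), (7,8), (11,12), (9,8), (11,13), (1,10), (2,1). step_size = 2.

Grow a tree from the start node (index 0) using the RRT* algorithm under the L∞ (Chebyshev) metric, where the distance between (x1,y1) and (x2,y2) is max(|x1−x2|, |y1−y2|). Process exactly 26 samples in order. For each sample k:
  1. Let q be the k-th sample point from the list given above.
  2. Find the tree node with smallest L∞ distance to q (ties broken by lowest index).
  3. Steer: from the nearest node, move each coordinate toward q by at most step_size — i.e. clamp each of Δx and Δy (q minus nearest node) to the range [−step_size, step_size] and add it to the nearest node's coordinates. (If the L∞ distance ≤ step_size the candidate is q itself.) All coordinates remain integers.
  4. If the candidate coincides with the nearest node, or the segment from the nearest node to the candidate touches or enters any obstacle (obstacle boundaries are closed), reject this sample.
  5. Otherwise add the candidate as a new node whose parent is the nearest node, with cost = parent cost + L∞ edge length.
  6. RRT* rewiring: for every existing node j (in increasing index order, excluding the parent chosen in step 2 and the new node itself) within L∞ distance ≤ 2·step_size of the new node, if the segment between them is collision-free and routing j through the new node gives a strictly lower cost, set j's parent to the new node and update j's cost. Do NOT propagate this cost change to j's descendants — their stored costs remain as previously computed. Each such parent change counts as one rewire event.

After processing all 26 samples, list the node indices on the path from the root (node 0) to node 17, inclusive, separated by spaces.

1. q=(2,12) nearest=0 d=12 new=(2,2) → add node 1 parent=0 cost=2
2. q=(2,0) nearest=0 d=0 → coincident, reject
3. q=(6,12) nearest=1 d=10 new=(4,4) → add node 2 parent=1 cost=4
4. q=(5,5) nearest=2 d=1 new=(5,5) → add node 3 parent=2 cost=5
5. q=(8,7) nearest=3 d=3 new=(7,7) → add node 4 parent=3 cost=7
6. q=(2,10) nearest=3 d=5 new=(3,7) → add node 5 parent=3 cost=7
7. q=(5,12) nearest=4 d=5 new=(5,9) → add node 6 parent=4 cost=9
8. q=(0,7) nearest=5 d=3 new=(1,7) → add node 7 parent=5 cost=9
9. q=(2,10) nearest=5 d=3 new=(2,9) → add node 8 parent=5 cost=9
10. q=(8,2) nearest=3 d=3 new=(7,3) → blocked by [6,9]×[3,5], reject
11. q=(10,12) nearest=4 d=5 new=(9,9) → add node 9 parent=4 cost=9
12. q=(4,12) nearest=6 d=3 new=(4,11) → add node 10 parent=6 cost=11
13. q=(12,13) nearest=9 d=4 new=(11,11) → add node 11 parent=9 cost=11
14. q=(7,4) nearest=3 d=2 new=(7,4) → blocked by [6,9]×[3,5], reject
15. q=(0,1) nearest=0 d=2 new=(0,1) → add node 12 parent=0 cost=2
16. q=(0,6) nearest=7 d=1 new=(0,6) → add node 13 parent=7 cost=10
17. q=(3,12) nearest=10 d=1 new=(3,12) → add node 14 parent=10 cost=12
18. q=(10,5) nearest=4 d=3 new=(9,5) → blocked by [6,9]×[3,5], reject
19. q=(9,11) nearest=9 d=2 new=(9,11) → add node 15 parent=9 cost=11
20. q=(4,4) nearest=2 d=0 → coincident, reject
21. q=(7,8) nearest=4 d=1 new=(7,8) → add node 16 parent=4 cost=8
22. q=(11,12) nearest=11 d=1 new=(11,12) → add node 17 parent=11 cost=12
23. q=(9,8) nearest=9 d=1 new=(9,8) → add node 18 parent=9 cost=10
24. q=(11,13) nearest=17 d=1 new=(11,13) → add node 19 parent=17 cost=13
25. q=(1,10) nearest=8 d=1 new=(1,10) → add node 20 parent=8 cost=10
26. q=(2,1) nearest=0 d=1 new=(2,1) → add node 21 parent=0 cost=1

Path: 0 1 2 3 4 9 11 17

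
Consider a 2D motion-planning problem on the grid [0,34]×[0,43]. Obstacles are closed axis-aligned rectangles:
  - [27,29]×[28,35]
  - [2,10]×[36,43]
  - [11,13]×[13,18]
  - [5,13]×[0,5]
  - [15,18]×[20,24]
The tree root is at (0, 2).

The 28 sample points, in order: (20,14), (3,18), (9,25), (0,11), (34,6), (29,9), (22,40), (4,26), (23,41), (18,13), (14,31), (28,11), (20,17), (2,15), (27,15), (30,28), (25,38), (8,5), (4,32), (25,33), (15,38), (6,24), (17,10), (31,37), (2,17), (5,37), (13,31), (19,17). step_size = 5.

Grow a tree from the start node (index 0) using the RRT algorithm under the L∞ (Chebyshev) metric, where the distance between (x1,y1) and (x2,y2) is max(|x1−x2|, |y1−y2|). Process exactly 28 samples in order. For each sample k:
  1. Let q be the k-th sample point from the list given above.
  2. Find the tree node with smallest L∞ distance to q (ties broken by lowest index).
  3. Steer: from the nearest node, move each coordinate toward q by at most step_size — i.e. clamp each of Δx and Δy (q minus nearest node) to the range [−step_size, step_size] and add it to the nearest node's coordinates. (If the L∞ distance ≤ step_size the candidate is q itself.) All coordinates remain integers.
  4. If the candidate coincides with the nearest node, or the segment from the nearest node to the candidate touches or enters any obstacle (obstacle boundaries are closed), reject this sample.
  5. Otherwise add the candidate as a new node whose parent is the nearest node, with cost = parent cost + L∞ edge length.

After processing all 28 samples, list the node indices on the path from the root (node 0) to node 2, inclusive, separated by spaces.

Path: 0 1 2

1. q=(20,14) nearest=0 d=20 new=(5,7) → add node 1 parent=0 cost=5
2. q=(3,18) nearest=1 d=11 new=(3,12) → add node 2 parent=1 cost=10
3. q=(9,25) nearest=2 d=13 new=(8,17) → add node 3 parent=2 cost=15
4. q=(0,11) nearest=2 d=3 new=(0,11) → add node 4 parent=2 cost=13
5. q=(34,6) nearest=3 d=26 new=(13,12) → blocked by [11,13]×[13,18], reject
6. q=(29,9) nearest=3 d=21 new=(13,12) → blocked by [11,13]×[13,18], reject
7. q=(22,40) nearest=3 d=23 new=(13,22) → add node 5 parent=3 cost=20
8. q=(4,26) nearest=3 d=9 new=(4,22) → add node 6 parent=3 cost=20
9. q=(23,41) nearest=5 d=19 new=(18,27) → blocked by [15,18]×[20,24], reject
10. q=(18,13) nearest=5 d=9 new=(18,17) → blocked by [15,18]×[20,24], reject
11. q=(14,31) nearest=5 d=9 new=(14,27) → add node 7 parent=5 cost=25
12. q=(28,11) nearest=5 d=15 new=(18,17) → blocked by [15,18]×[20,24], reject
13. q=(20,17) nearest=5 d=7 new=(18,17) → blocked by [15,18]×[20,24], reject
14. q=(2,15) nearest=2 d=3 new=(2,15) → add node 8 parent=2 cost=13
15. q=(27,15) nearest=7 d=13 new=(19,22) → blocked by [15,18]×[20,24], reject
16. q=(30,28) nearest=7 d=16 new=(19,28) → add node 9 parent=7 cost=30
17. q=(25,38) nearest=9 d=10 new=(24,33) → add node 10 parent=9 cost=35
18. q=(8,5) nearest=1 d=3 new=(8,5) → blocked by [5,13]×[0,5], reject
19. q=(4,32) nearest=5 d=10 new=(8,27) → add node 11 parent=5 cost=25
20. q=(25,33) nearest=10 d=1 new=(25,33) → add node 12 parent=10 cost=36
21. q=(15,38) nearest=10 d=9 new=(19,38) → add node 13 parent=10 cost=40
22. q=(6,24) nearest=6 d=2 new=(6,24) → add node 14 parent=6 cost=22
23. q=(17,10) nearest=3 d=9 new=(13,12) → blocked by [11,13]×[13,18], reject
24. q=(31,37) nearest=12 d=6 new=(30,37) → blocked by [27,29]×[28,35], reject
25. q=(2,17) nearest=8 d=2 new=(2,17) → add node 15 parent=8 cost=15
26. q=(5,37) nearest=7 d=10 new=(9,32) → add node 16 parent=7 cost=30
27. q=(13,31) nearest=7 d=4 new=(13,31) → add node 17 parent=7 cost=29
28. q=(19,17) nearest=5 d=6 new=(18,17) → blocked by [15,18]×[20,24], reject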